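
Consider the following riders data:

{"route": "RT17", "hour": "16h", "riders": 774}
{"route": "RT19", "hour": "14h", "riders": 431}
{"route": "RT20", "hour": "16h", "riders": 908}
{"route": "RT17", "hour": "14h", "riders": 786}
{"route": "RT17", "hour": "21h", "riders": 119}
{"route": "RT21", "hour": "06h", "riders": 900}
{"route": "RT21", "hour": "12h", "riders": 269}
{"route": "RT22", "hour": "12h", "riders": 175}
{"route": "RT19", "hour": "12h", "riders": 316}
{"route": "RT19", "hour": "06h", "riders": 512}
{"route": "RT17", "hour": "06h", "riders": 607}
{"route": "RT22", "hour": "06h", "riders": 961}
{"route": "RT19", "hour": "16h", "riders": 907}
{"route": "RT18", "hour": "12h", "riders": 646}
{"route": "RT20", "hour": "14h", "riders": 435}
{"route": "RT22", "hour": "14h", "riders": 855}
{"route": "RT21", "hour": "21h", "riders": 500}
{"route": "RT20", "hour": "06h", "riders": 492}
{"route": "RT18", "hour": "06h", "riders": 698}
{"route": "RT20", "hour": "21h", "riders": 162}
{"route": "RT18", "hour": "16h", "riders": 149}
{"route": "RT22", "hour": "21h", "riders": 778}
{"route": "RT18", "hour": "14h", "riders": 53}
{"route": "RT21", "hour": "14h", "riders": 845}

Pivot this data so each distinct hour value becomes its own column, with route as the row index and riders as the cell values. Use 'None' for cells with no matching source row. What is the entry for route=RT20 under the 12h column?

None

No long-format row has route=RT20 and hour=12h, so the cell is None.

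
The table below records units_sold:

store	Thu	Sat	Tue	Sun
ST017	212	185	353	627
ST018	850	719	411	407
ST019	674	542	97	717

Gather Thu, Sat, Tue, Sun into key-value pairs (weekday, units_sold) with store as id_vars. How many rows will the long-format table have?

12

3 store values × 4 melted columns = 12 rows.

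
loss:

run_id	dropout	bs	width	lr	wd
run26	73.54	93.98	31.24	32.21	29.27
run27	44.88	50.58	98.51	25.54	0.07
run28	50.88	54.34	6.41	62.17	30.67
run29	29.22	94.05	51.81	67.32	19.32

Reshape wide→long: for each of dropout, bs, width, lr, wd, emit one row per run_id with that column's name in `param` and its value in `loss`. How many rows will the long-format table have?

20

4 run_id values × 5 melted columns = 20 rows.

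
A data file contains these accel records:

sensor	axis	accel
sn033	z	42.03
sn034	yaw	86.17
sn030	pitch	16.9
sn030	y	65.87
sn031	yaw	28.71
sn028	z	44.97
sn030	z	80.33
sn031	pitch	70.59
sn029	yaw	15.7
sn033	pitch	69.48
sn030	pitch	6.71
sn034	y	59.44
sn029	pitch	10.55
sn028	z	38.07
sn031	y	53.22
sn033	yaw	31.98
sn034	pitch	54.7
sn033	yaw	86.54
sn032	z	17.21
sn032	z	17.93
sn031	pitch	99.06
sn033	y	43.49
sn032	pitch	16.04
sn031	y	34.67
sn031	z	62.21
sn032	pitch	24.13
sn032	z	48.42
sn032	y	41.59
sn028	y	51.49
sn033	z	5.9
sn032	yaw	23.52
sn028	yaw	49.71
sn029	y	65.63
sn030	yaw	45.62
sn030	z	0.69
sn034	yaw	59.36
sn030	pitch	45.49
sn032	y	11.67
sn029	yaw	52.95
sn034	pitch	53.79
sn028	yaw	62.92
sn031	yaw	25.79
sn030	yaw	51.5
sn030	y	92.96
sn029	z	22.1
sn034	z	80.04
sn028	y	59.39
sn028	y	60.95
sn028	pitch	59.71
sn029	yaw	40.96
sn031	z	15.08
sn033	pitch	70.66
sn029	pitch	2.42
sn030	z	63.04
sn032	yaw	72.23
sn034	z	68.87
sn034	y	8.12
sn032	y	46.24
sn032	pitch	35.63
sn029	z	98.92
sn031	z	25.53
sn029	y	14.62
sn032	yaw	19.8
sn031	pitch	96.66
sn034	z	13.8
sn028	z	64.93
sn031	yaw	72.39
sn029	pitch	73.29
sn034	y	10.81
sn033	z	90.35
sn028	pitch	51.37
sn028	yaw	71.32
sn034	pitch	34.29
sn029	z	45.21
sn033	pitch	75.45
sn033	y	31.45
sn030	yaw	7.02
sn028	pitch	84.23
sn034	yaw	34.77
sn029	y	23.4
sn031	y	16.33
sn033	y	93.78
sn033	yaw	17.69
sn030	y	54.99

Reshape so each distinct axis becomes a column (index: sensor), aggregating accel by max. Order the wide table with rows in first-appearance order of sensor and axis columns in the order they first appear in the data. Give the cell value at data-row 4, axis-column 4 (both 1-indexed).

53.22

With rows in first-appearance order of sensor, row 4 is sensor=sn031. axis columns in first-appearance order: z, yaw, pitch, y; column 4 is y.
Long rows with sensor=sn031, axis=y: max(53.22, 34.67, 16.33) = 53.22.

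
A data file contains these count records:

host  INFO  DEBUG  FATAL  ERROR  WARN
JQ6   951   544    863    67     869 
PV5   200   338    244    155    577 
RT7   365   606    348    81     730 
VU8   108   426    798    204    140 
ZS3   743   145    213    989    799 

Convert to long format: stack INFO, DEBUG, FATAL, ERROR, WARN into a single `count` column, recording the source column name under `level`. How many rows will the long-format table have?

5 host values × 5 melted columns = 25 rows.

25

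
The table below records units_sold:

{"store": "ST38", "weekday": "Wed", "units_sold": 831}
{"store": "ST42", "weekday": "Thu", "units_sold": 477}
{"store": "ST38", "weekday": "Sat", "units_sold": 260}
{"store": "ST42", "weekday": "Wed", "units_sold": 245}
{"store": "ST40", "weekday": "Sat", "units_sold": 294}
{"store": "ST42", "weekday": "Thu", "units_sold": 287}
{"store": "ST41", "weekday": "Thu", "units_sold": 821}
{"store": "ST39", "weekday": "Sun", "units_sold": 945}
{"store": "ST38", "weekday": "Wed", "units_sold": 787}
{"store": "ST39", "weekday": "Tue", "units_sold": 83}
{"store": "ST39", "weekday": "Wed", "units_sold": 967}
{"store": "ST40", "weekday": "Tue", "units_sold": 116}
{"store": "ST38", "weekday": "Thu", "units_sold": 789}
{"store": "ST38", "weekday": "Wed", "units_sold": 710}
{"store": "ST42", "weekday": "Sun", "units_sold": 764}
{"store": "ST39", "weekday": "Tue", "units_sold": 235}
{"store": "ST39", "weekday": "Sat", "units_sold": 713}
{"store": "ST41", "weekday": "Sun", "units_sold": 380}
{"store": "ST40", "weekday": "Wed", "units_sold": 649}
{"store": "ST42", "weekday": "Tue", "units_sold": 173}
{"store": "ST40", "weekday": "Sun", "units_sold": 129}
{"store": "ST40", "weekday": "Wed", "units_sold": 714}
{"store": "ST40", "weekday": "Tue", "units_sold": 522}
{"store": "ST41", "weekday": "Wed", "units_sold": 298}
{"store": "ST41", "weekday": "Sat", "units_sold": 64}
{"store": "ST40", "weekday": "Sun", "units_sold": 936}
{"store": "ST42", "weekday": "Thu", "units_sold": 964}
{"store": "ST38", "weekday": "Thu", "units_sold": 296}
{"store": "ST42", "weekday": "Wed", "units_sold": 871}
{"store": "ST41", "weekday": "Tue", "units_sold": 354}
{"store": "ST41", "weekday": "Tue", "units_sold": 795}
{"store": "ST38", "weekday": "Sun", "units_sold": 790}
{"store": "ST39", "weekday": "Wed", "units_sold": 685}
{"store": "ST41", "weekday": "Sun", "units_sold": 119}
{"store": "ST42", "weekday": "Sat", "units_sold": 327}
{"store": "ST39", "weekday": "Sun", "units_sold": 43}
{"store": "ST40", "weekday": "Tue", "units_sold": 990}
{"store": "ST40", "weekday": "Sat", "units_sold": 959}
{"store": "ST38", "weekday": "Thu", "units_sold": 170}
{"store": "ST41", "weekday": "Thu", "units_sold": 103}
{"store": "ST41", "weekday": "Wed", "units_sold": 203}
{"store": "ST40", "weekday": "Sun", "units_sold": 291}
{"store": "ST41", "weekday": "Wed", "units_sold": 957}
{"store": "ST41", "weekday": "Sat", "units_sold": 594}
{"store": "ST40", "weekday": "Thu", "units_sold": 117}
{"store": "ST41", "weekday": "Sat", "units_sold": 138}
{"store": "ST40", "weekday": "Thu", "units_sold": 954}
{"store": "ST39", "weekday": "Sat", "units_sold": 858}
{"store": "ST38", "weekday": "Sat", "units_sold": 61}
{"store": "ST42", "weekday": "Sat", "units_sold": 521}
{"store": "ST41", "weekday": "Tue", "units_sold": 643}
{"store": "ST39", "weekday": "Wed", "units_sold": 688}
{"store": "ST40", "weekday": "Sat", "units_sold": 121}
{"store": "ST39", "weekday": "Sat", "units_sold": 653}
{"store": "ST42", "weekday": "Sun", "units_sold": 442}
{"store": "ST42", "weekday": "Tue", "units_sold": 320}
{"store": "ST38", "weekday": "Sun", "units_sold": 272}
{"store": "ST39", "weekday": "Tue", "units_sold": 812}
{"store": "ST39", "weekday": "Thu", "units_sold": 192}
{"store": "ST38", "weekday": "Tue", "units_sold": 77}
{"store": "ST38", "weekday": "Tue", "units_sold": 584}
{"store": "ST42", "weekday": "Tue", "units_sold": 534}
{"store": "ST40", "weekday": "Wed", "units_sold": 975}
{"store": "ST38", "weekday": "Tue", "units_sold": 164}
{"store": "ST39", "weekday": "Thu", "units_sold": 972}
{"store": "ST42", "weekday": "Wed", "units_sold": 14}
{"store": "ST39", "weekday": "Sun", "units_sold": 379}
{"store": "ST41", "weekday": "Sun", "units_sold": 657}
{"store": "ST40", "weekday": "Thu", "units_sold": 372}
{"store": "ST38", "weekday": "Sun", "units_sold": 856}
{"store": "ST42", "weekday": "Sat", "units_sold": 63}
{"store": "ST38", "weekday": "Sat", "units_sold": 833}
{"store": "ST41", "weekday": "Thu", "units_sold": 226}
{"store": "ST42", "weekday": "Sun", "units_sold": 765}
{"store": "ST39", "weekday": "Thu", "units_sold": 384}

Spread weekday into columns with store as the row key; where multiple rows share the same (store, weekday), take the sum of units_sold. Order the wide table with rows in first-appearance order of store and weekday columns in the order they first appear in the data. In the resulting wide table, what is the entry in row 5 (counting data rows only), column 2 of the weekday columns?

1548

With rows in first-appearance order of store, row 5 is store=ST39. weekday columns in first-appearance order: Wed, Thu, Sat, Sun, Tue; column 2 is Thu.
Long rows with store=ST39, weekday=Thu: 192 + 972 + 384 = 1548.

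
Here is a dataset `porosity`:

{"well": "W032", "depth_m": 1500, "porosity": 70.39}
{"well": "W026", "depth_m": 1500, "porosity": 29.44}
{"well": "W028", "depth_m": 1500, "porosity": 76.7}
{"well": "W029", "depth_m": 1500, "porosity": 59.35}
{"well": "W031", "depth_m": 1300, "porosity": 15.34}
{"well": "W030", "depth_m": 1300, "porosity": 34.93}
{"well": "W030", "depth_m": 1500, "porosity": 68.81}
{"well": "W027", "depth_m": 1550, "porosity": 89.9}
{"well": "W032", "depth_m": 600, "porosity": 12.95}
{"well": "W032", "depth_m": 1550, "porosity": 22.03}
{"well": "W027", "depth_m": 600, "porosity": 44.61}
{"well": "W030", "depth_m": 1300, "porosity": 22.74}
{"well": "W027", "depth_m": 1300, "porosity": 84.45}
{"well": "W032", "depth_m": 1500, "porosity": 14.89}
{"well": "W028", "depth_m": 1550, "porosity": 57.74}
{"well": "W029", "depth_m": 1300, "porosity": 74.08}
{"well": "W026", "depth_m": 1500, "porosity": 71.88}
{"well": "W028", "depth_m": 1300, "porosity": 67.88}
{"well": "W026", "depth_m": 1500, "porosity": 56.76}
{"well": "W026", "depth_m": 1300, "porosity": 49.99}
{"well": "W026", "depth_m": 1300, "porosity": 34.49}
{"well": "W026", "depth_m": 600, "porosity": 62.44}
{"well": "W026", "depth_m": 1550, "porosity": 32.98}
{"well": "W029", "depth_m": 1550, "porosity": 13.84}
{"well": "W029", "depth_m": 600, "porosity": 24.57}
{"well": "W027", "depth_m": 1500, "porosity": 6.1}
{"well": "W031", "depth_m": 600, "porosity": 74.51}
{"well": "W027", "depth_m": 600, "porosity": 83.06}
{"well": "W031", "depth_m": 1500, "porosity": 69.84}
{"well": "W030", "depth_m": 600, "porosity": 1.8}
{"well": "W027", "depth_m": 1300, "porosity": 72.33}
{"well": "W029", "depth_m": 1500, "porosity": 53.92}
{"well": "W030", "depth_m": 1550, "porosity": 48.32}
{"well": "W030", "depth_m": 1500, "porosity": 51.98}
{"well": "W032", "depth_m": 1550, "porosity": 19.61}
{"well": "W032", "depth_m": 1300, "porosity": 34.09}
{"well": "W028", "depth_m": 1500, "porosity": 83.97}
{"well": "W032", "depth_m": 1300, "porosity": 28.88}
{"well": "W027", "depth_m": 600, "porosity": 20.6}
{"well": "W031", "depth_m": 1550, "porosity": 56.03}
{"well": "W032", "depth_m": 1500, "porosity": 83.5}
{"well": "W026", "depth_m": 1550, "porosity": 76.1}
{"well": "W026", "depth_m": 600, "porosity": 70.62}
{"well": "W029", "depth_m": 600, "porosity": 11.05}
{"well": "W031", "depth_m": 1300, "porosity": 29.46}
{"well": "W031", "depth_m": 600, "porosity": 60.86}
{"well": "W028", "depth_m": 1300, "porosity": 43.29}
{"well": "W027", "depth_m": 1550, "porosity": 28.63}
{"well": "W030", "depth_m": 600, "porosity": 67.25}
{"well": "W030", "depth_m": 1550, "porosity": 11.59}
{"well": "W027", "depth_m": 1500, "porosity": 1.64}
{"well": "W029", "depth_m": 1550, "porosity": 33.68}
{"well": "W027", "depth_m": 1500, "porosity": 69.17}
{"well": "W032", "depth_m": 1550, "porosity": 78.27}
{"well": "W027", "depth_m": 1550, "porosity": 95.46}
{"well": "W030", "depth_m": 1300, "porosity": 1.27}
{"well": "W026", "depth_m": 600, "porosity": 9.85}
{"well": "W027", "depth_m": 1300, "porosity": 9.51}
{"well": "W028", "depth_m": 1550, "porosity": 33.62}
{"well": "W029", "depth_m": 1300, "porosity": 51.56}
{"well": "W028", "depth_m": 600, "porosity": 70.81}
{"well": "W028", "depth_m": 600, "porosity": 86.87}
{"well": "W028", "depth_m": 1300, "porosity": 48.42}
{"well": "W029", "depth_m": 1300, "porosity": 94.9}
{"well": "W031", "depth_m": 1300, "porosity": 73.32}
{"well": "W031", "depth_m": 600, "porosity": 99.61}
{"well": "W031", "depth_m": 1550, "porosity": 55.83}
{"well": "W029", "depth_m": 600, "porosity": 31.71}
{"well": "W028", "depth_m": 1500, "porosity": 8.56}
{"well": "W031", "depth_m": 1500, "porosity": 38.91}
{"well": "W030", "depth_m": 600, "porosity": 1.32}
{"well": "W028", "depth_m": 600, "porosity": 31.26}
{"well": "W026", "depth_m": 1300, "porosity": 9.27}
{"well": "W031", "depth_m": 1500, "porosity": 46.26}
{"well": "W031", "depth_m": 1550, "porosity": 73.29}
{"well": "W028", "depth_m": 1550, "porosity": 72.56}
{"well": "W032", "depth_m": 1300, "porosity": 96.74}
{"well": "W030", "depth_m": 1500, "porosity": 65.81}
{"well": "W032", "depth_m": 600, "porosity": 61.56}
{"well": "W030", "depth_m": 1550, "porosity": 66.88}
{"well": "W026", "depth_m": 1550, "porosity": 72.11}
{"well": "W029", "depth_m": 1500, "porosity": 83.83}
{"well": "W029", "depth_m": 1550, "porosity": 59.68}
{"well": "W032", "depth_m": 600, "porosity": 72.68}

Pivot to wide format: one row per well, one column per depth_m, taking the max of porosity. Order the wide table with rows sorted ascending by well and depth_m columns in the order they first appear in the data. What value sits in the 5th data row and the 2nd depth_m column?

34.93

With rows sorted ascending by well, row 5 is well=W030. depth_m columns in first-appearance order: 1500, 1300, 1550, 600; column 2 is 1300.
Long rows with well=W030, depth_m=1300: max(34.93, 22.74, 1.27) = 34.93.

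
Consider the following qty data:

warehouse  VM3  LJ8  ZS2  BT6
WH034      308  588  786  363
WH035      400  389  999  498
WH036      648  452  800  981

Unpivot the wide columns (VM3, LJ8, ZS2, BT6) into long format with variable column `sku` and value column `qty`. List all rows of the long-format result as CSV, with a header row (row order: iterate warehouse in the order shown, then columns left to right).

warehouse,sku,qty
WH034,VM3,308
WH034,LJ8,588
WH034,ZS2,786
WH034,BT6,363
WH035,VM3,400
WH035,LJ8,389
WH035,ZS2,999
WH035,BT6,498
WH036,VM3,648
WH036,LJ8,452
WH036,ZS2,800
WH036,BT6,981

Each (warehouse, column) pair becomes one row: 3 × 4 = 12 rows.
For example, (WH034, VM3) → qty=308.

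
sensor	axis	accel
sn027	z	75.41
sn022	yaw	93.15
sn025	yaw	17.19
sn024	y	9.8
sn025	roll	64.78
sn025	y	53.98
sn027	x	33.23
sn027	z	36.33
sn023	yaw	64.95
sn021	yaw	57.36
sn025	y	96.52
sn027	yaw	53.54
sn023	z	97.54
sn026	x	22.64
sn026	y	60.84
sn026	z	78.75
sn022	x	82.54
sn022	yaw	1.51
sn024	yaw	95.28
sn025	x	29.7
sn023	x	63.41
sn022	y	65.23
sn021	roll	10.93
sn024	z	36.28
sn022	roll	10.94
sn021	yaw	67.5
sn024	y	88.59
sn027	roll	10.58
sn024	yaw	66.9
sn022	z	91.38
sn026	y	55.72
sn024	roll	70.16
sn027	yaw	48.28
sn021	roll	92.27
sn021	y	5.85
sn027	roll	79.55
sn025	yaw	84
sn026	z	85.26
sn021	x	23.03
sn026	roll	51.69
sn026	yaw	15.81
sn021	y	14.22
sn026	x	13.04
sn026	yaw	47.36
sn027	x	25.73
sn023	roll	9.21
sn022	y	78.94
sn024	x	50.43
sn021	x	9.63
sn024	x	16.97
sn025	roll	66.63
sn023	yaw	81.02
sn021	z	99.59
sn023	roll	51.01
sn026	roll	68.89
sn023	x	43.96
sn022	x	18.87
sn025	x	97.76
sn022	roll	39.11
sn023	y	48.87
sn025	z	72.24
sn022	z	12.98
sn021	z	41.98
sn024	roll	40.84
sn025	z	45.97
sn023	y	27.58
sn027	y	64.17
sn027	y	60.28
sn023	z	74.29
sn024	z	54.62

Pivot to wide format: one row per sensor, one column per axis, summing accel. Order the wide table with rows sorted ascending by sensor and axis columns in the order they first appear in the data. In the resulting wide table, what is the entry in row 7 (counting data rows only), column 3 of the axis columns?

124.45

With rows sorted ascending by sensor, row 7 is sensor=sn027. axis columns in first-appearance order: z, yaw, y, roll, x; column 3 is y.
Long rows with sensor=sn027, axis=y: 64.17 + 60.28 = 124.45.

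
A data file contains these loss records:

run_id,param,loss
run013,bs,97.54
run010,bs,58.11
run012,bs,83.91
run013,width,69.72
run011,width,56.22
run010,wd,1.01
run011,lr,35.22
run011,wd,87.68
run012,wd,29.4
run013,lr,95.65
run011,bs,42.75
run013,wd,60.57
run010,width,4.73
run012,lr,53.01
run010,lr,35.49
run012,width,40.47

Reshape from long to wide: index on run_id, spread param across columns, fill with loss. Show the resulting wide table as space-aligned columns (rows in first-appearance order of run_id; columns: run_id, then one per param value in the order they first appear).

Columns: run_id plus the 4 distinct param values (bs, width, wd, lr).
For example, row run013 column bs takes loss=97.54 from the long row (run013, bs).

run_id  bs     width  wd     lr   
run013  97.54  69.72  60.57  95.65
run010  58.11  4.73   1.01   35.49
run012  83.91  40.47  29.4   53.01
run011  42.75  56.22  87.68  35.22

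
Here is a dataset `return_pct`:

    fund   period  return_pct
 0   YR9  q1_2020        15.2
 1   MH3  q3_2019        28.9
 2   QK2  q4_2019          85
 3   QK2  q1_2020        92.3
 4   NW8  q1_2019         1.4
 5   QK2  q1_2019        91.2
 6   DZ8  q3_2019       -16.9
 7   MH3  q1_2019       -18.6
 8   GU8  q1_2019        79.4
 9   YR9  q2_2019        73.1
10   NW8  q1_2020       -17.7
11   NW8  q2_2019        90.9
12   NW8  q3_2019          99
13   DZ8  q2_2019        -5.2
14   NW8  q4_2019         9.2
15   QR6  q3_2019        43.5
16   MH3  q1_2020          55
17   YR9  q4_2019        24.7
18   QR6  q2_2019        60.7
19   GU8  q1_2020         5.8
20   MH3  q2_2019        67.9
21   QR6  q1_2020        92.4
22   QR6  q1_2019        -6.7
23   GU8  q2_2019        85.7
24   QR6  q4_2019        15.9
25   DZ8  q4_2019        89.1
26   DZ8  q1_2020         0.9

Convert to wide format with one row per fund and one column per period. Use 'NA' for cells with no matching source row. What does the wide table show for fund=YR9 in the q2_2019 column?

73.1

The long row with fund=YR9, period=q2_2019 has return_pct=73.1.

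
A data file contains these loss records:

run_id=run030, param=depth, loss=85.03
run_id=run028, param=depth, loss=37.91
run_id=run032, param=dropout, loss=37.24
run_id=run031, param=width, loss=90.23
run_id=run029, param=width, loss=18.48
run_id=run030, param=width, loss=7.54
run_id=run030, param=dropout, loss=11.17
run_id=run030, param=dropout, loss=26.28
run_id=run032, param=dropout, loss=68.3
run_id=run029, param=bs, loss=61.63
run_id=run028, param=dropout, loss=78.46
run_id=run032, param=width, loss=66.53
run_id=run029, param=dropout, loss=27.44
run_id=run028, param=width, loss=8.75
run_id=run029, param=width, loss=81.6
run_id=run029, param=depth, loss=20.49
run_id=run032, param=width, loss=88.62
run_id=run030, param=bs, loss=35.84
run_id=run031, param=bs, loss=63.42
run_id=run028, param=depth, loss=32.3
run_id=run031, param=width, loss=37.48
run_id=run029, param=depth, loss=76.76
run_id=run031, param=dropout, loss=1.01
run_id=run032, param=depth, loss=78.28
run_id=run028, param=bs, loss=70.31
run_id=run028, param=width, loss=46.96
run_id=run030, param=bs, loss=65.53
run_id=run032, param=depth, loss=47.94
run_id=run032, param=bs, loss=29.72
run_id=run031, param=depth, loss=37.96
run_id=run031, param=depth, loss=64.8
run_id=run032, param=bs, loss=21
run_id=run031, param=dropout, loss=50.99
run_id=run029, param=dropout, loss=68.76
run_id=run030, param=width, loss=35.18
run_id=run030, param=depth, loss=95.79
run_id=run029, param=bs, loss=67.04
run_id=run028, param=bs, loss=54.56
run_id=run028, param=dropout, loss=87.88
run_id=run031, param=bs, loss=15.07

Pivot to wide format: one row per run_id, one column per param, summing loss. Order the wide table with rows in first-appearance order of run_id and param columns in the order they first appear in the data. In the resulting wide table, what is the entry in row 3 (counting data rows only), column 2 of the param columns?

105.54

With rows in first-appearance order of run_id, row 3 is run_id=run032. param columns in first-appearance order: depth, dropout, width, bs; column 2 is dropout.
Long rows with run_id=run032, param=dropout: 37.24 + 68.3 = 105.54.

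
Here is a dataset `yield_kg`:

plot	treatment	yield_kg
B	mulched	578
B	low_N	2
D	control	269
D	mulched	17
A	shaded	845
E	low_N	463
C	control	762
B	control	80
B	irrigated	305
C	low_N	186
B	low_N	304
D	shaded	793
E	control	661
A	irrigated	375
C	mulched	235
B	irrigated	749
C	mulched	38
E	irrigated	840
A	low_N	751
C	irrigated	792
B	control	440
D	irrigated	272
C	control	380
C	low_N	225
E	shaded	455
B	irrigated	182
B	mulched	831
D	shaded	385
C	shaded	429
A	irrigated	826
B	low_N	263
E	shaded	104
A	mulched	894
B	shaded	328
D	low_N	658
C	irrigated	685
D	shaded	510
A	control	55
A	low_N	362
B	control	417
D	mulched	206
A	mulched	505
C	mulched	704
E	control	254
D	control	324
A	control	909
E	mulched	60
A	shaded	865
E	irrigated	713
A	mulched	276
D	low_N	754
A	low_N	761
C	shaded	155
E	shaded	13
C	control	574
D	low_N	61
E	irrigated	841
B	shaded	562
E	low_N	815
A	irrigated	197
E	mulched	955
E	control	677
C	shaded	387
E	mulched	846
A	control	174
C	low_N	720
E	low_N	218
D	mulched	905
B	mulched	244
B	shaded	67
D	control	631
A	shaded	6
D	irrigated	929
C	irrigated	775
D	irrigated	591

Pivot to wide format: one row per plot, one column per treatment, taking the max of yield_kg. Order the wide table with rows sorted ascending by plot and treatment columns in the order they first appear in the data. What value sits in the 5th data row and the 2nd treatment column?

815

With rows sorted ascending by plot, row 5 is plot=E. treatment columns in first-appearance order: mulched, low_N, control, shaded, irrigated; column 2 is low_N.
Long rows with plot=E, treatment=low_N: max(463, 815, 218) = 815.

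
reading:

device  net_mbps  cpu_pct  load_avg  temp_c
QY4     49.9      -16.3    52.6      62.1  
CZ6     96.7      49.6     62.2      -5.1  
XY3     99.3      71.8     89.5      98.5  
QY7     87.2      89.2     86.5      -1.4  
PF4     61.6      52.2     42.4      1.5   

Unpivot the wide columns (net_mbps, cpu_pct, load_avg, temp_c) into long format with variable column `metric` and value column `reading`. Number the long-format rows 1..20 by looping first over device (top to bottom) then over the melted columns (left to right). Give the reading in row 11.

89.5

20 rows total (5 × 4). Row 11: index ⌊(11-1)/4⌋ = 2 into device → XY3; (11-1) mod 4 = 2 into the melted columns → load_avg.
So row 11 is (XY3, load_avg, 89.5); reading = 89.5.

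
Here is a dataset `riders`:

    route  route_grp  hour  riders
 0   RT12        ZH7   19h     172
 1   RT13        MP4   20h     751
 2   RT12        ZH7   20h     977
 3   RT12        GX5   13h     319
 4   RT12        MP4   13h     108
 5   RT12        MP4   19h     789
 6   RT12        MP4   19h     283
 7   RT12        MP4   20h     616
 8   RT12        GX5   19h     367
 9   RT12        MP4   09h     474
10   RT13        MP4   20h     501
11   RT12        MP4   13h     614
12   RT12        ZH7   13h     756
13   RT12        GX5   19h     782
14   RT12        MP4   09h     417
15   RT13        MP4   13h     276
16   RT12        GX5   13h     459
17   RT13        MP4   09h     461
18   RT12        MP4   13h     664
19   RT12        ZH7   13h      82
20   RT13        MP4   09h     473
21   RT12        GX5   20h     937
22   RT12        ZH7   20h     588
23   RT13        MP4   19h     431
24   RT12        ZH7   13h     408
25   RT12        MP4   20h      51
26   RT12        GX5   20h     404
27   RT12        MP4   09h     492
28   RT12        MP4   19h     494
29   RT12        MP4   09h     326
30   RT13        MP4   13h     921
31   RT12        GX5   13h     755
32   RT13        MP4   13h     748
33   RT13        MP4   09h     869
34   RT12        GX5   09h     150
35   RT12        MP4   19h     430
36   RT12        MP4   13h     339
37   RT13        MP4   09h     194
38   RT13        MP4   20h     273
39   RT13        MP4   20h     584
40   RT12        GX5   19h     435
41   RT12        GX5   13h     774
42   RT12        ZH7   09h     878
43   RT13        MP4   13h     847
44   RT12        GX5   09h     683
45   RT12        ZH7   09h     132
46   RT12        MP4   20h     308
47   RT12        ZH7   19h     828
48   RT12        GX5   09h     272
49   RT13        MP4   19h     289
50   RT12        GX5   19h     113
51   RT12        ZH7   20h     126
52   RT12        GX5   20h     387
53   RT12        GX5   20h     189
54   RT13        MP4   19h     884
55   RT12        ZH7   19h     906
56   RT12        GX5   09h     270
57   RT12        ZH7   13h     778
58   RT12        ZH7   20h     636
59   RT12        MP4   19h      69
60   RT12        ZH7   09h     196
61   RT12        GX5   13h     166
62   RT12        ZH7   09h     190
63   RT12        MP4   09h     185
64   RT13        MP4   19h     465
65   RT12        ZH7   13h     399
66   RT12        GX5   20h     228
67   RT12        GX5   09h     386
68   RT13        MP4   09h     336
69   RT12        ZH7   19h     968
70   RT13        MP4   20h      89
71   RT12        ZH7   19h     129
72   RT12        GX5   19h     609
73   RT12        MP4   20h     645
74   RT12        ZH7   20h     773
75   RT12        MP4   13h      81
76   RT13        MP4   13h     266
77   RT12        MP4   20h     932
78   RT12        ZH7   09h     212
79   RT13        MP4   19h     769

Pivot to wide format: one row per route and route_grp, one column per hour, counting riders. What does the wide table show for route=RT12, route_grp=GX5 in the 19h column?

Rows with route=RT12, route_grp=GX5 and hour=19h: riders values are 367, 782, 435, 113, 609.
5 rows match — count = 5.

5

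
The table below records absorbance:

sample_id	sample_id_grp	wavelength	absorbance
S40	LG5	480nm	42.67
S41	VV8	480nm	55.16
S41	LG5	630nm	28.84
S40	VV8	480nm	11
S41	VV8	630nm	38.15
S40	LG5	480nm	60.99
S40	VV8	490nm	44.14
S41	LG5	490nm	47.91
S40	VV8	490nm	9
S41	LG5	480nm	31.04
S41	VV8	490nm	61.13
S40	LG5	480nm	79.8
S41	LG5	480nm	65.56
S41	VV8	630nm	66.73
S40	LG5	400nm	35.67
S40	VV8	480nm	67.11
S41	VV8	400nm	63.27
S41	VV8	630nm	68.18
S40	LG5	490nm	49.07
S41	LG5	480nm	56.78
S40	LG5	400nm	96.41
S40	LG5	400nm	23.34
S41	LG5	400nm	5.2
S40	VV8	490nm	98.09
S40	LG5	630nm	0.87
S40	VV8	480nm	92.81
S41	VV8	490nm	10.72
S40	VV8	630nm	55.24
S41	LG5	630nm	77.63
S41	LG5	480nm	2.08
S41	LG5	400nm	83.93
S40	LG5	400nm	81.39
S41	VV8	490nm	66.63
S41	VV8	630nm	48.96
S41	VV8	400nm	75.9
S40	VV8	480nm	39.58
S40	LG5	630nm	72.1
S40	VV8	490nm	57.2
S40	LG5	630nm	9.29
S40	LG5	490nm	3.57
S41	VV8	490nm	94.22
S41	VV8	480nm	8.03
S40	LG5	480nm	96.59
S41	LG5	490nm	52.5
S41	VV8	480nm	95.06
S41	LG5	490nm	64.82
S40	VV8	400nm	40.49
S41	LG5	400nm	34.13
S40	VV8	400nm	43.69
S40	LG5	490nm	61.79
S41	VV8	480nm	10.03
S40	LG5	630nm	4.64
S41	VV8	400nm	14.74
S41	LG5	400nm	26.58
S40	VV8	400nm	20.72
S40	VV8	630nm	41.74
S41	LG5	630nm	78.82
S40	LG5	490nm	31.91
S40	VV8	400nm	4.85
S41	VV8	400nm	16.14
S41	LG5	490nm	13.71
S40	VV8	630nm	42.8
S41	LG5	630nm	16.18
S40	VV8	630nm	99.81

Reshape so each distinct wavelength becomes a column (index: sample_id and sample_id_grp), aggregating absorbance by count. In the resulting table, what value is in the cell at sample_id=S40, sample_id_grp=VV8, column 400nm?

Rows with sample_id=S40, sample_id_grp=VV8 and wavelength=400nm: absorbance values are 40.49, 43.69, 20.72, 4.85.
4 rows match — count = 4.

4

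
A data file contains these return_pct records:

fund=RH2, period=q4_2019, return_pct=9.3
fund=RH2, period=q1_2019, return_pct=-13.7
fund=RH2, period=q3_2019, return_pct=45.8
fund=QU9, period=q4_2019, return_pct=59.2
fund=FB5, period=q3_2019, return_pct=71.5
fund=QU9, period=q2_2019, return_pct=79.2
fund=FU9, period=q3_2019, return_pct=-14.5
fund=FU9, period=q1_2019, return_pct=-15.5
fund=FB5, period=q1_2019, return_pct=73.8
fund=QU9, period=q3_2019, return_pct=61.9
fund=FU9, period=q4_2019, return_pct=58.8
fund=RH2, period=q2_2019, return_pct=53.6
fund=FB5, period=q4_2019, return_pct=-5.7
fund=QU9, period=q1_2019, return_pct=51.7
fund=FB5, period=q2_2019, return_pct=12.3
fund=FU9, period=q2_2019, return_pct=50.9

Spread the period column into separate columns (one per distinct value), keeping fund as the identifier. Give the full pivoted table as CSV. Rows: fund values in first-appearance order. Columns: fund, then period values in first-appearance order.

Columns: fund plus the 4 distinct period values (q4_2019, q1_2019, q3_2019, q2_2019).
For example, row RH2 column q4_2019 takes return_pct=9.3 from the long row (RH2, q4_2019).

fund,q4_2019,q1_2019,q3_2019,q2_2019
RH2,9.3,-13.7,45.8,53.6
QU9,59.2,51.7,61.9,79.2
FB5,-5.7,73.8,71.5,12.3
FU9,58.8,-15.5,-14.5,50.9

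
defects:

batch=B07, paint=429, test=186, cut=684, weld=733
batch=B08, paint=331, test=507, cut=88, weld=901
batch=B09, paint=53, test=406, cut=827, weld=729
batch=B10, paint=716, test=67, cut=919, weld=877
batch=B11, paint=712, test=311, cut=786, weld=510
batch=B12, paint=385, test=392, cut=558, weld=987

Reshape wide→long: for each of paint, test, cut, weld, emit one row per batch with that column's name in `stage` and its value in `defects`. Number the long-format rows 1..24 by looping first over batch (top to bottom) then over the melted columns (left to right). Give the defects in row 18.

24 rows total (6 × 4). Row 18: index ⌊(18-1)/4⌋ = 4 into batch → B11; (18-1) mod 4 = 1 into the melted columns → test.
So row 18 is (B11, test, 311); defects = 311.

311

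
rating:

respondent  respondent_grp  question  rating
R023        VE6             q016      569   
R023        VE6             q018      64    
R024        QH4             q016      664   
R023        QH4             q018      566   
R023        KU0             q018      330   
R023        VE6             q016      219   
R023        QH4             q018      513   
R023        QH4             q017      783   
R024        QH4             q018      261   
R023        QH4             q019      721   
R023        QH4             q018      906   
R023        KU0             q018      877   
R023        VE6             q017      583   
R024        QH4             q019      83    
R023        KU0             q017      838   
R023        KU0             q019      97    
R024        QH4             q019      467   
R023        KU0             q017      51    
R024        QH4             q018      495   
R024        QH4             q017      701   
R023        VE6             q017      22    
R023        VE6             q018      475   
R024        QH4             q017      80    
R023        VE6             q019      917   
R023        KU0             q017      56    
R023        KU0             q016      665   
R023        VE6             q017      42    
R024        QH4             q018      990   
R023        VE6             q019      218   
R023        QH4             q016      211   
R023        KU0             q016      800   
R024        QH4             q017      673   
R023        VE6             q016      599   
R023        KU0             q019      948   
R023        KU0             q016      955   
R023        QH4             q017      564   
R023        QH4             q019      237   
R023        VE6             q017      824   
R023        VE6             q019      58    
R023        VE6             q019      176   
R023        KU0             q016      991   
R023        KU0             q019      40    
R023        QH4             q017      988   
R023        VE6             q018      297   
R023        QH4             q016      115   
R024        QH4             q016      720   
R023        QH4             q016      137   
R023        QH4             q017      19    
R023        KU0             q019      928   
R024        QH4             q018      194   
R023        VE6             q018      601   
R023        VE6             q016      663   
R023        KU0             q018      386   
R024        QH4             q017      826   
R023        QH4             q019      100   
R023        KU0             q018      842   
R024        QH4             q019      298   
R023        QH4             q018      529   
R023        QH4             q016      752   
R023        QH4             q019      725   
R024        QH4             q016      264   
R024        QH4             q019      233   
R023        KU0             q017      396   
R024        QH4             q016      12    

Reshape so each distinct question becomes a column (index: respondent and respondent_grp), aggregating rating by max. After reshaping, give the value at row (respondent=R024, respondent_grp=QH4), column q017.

826

Rows with respondent=R024, respondent_grp=QH4 and question=q017: rating values are 701, 80, 673, 826.
max(701, 80, 673, 826) = 826.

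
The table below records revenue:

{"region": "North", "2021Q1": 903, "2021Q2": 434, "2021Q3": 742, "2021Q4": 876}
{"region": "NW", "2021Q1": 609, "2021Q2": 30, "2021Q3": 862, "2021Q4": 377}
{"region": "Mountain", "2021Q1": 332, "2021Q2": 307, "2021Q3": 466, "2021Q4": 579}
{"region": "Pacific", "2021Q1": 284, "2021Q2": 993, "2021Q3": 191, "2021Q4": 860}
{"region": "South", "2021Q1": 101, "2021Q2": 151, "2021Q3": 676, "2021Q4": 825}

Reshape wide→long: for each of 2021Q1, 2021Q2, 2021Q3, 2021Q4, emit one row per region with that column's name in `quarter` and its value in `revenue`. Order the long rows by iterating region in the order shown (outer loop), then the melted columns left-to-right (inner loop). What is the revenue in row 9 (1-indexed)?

20 rows total (5 × 4). Row 9: index ⌊(9-1)/4⌋ = 2 into region → Mountain; (9-1) mod 4 = 0 into the melted columns → 2021Q1.
So row 9 is (Mountain, 2021Q1, 332); revenue = 332.

332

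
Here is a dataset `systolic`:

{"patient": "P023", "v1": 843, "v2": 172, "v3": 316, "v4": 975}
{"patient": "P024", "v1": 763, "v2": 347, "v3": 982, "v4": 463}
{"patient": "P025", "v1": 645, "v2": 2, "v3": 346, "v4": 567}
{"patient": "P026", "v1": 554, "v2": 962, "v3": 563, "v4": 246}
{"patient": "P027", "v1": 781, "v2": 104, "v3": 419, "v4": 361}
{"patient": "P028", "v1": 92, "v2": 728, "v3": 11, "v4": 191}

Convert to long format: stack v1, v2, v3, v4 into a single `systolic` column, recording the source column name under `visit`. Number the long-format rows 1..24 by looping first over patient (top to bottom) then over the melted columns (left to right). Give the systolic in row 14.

962

24 rows total (6 × 4). Row 14: index ⌊(14-1)/4⌋ = 3 into patient → P026; (14-1) mod 4 = 1 into the melted columns → v2.
So row 14 is (P026, v2, 962); systolic = 962.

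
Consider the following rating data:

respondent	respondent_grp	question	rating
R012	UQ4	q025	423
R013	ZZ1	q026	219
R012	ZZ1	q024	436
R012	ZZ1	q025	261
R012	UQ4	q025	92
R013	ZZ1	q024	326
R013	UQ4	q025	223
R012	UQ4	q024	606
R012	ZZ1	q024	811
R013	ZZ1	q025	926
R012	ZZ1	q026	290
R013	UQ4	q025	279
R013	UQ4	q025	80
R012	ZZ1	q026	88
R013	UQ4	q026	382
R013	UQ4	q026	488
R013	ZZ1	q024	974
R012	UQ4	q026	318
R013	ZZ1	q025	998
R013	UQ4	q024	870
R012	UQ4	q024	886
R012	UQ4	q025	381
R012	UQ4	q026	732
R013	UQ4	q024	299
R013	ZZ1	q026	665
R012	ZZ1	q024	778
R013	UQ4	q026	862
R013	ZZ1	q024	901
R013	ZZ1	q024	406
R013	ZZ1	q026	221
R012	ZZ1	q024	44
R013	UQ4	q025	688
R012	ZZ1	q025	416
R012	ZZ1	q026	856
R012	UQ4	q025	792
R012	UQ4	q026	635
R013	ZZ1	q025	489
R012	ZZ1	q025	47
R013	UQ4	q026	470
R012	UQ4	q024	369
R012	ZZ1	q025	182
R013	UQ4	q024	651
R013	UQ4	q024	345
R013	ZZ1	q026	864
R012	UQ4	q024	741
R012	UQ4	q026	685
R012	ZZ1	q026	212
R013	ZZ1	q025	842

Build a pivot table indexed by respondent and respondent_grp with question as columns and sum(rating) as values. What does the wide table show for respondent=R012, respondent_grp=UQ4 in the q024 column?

2602

Rows with respondent=R012, respondent_grp=UQ4 and question=q024: rating values are 606, 886, 369, 741.
606 + 886 + 369 + 741 = 2602.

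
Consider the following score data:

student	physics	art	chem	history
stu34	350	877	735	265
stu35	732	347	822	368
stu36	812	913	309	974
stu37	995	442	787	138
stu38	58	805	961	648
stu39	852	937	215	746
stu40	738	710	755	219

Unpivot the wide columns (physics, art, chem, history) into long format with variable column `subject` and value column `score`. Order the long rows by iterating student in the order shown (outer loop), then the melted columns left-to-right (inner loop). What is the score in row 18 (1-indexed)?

28 rows total (7 × 4). Row 18: index ⌊(18-1)/4⌋ = 4 into student → stu38; (18-1) mod 4 = 1 into the melted columns → art.
So row 18 is (stu38, art, 805); score = 805.

805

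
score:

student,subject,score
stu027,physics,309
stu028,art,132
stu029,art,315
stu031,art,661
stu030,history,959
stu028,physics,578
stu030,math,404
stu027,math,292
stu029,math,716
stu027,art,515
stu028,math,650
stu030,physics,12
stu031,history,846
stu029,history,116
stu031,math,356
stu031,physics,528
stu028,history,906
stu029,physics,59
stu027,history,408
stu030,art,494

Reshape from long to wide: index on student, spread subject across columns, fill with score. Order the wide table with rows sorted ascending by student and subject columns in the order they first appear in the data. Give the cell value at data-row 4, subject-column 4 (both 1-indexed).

With rows sorted ascending by student, row 4 is student=stu030. subject columns in first-appearance order: physics, art, history, math; column 4 is math.
Long rows with student=stu030, subject=math: score = 404.

404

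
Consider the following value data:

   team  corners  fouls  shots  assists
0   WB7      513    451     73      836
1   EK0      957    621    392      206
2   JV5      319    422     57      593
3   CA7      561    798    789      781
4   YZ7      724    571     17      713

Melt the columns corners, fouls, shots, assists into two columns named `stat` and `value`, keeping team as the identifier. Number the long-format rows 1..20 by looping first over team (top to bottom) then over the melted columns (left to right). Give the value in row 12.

593

20 rows total (5 × 4). Row 12: index ⌊(12-1)/4⌋ = 2 into team → JV5; (12-1) mod 4 = 3 into the melted columns → assists.
So row 12 is (JV5, assists, 593); value = 593.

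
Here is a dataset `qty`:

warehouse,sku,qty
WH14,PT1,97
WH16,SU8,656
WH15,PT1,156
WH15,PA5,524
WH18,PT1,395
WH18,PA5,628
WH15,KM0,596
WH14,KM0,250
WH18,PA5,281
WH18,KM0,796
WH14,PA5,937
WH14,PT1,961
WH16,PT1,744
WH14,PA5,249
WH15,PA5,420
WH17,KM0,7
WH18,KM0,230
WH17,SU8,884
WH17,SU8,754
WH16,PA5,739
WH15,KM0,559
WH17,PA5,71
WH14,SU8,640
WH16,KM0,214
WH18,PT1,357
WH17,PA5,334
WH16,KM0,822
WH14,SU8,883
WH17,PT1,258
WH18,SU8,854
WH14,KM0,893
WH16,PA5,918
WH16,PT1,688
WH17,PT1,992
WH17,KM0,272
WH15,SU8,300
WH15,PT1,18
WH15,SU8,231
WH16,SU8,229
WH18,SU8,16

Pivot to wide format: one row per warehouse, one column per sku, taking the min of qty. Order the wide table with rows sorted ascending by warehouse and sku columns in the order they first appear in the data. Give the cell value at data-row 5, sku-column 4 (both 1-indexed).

With rows sorted ascending by warehouse, row 5 is warehouse=WH18. sku columns in first-appearance order: PT1, SU8, PA5, KM0; column 4 is KM0.
Long rows with warehouse=WH18, sku=KM0: min(796, 230) = 230.

230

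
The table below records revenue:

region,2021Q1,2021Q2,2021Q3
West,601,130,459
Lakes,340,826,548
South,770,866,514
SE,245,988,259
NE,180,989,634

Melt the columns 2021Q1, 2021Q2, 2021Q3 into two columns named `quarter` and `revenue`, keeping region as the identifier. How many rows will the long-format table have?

5 region values × 3 melted columns = 15 rows.

15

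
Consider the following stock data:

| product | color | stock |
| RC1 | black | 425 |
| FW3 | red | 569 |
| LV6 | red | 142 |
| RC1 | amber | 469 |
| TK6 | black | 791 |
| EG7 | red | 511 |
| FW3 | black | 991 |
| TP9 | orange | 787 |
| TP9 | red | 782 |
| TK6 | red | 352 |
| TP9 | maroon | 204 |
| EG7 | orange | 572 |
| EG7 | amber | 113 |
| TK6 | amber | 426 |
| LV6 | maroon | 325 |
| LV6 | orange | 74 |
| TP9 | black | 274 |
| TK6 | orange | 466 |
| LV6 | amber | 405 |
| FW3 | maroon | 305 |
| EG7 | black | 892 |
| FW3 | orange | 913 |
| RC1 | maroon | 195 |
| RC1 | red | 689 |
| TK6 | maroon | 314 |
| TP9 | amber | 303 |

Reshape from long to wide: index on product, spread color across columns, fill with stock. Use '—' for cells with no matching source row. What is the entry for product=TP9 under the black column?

274

The long row with product=TP9, color=black has stock=274.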